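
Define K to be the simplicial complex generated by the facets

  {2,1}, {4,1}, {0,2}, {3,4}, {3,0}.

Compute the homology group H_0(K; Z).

H_0 = Z.

We work with the vertex ordering 0 < 1 < 2 < 3 < 4. The simplices of K, each written with vertices in increasing order, are:

  0-simplices (5): [0], [1], [2], [3], [4]
  1-simplices (5): [0,2], [0,3], [1,2], [1,4], [3,4]

so the chain groups are C_0 ≅ Z^5, C_1 ≅ Z^5.

The boundary map ∂_1: C_1 → C_0 maps an edge to its endpoints' difference, ∂[p,q] = q − p. For instance
  ∂[0,3] = [3] − [0].
The 5×5 boundary matrix has rank 4 and Smith normal form diag(1,1,1,1).

Now H_k = ker ∂_k / im ∂_{k+1}, so:

  H_0: rank C_0 − rank ∂_1 = 5 − 4 = 1, and the invariant factors of ∂_1 are all 1, so H_0 ≅ Z.

(K is a triangulation of the circle S^1.)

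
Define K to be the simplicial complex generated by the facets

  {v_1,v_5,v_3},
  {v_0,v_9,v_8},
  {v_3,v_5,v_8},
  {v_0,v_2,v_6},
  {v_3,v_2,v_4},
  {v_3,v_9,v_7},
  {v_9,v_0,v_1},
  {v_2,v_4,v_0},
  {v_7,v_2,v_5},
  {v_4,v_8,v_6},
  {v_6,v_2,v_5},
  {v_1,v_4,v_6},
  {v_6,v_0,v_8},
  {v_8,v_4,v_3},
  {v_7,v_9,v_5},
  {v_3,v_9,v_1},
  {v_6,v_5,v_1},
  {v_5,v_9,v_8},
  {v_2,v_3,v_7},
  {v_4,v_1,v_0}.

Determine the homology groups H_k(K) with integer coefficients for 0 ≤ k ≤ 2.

Take the total order v_0 < v_1 < v_2 < v_3 < v_4 < v_5 < v_6 < v_7 < v_8 < v_9 on the vertex set. Then K (dimension 2) consists of the simplices:

  0-simplices (10): [v_0], [v_1], [v_2], [v_3], [v_4], [v_5], [v_6], [v_7], [v_8], [v_9]
  1-simplices (30): (30 of them)
  2-simplices (20): (20 of them)

Hence C_0 ≅ Z^10, C_1 ≅ Z^30, C_2 ≅ Z^20.

The boundary map ∂_1: C_1 → C_0 sends each edge [p,q] (with p < q) to q − p.
This gives a 10×30 integer matrix of rank 9; reducing to Smith normal form yields diagonal entries (1,1,1,1,1,1,1,1,1).

∂_2: C_2 → C_1 maps a triangle to the signed sum of its edges. For instance
  ∂[v_0,v_1,v_9] = [v_1,v_9] − [v_0,v_9] + [v_0,v_1],
  ∂[v_1,v_4,v_6] = [v_4,v_6] − [v_1,v_6] + [v_1,v_4].
The 30×20 boundary matrix has rank 20 and Smith normal form diag(1,1,1,1,1,1,1,1,1,1,1,1,1,1,1,1,1,1,1,2).

Now H_k = ker ∂_k / im ∂_{k+1}, so:

  H_0: rank C_0 − rank ∂_1 = 10 − 9 = 1, and the invariant factors of ∂_1 are all 1, so H_0 ≅ Z.
  H_1: rank ker ∂_1 − rank ∂_2 = (30 − 9) − 20 = 1, and ∂_2 has invariant factor 2 > 1, so H_1 ≅ Z ⊕ Z_2.
  H_2: rank ker ∂_2 − rank ∂_3 = (20 − 20) − 0 = 0, and there is no ∂_3, so H_2 ≅ 0.

(K is a triangulation of the Klein bottle.)

H_0 = Z,  H_1 = Z ⊕ Z_2,  H_2 = 0.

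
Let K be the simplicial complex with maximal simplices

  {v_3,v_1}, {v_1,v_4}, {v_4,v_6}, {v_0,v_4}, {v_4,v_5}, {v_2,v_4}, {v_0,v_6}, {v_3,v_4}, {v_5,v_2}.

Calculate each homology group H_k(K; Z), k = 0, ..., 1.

Fix the vertex order v_0 < v_1 < v_2 < v_3 < v_4 < v_5 < v_6 and write every simplex with vertices in increasing order. Then dim K = 1 and the simplices of K are:

  0-simplices (7): [v_0], [v_1], [v_2], [v_3], [v_4], [v_5], [v_6]
  1-simplices (9): [v_0,v_4], [v_0,v_6], [v_1,v_3], [v_1,v_4], [v_2,v_4], [v_2,v_5], [v_3,v_4], [v_4,v_5], [v_4,v_6]

Hence C_0 ≅ Z^7, C_1 ≅ Z^9.

The boundary map ∂_1: C_1 → C_0 is given by ∂[p,q] = [q] − [p]. For instance
  ∂[v_0,v_4] = [v_4] − [v_0].
The resulting 7×9 matrix has rank 6, and its Smith normal form has invariant factors (1,1,1,1,1,1).

Now H_k = ker ∂_k / im ∂_{k+1}, so:

  H_0: rank C_0 − rank ∂_1 = 7 − 6 = 1, and the invariant factors of ∂_1 are all 1, so H_0 ≅ Z.
  H_1: rank ker ∂_1 − rank ∂_2 = (9 − 6) − 0 = 3, and there is no ∂_2, so H_1 ≅ Z^3.

H_0 ≅ Z,  H_1 ≅ Z^3.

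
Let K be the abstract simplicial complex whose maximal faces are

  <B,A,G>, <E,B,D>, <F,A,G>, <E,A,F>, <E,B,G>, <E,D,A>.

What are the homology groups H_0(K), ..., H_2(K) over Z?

We work with the vertex ordering A < B < D < E < F < G. The simplices of K, each written with vertices in increasing order, are:

  0-simplices (6): A, B, D, E, F, G
  1-simplices (12): AB, AD, AE, AF, AG, BD, BE, BG, DE, EF, EG, FG
  2-simplices (6): ABG, ADE, AEF, AFG, BDE, BEG

Hence C_0 ≅ Z^6, C_1 ≅ Z^12, C_2 ≅ Z^6.

The boundary map ∂_1: C_1 → C_0 sends each edge [p,q] (with p < q) to q − p.
As a 6×12 matrix over Z this has rank 5, with invariant factors (1,1,1,1,1).

∂_2: C_2 → C_1 sends each 2-simplex [p,q,r] to [q,r] − [p,r] + [p,q]. For instance
  ∂BEG = EG − BG + BE,
  ∂AEF = EF − AF + AE.
As a 12×6 matrix over Z this has rank 6, with invariant factors (1,1,1,1,1,1).

Reading off H_k = ker ∂_k / im ∂_{k+1}:

  H_0: rank C_0 − rank ∂_1 = 6 − 5 = 1, and the invariant factors of ∂_1 are all 1, so H_0 = Z.
  H_1: rank ker ∂_1 − rank ∂_2 = (12 − 5) − 6 = 1, and the invariant factors of ∂_2 are all 1, so H_1 = Z.
  H_2: rank ker ∂_2 − rank ∂_3 = (6 − 6) − 0 = 0, and there is no ∂_3, so H_2 = 0.

As a check, the Euler characteristic is 6 − 12 + 6 = 0, which agrees with 1 − 1 + 0 = 0.

H_0 ≅ Z,  H_1 ≅ Z,  H_2 = 0.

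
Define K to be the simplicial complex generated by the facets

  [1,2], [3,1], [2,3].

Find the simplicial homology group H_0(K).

H_0 ≅ Z.

Fix the vertex order 1 < 2 < 3 and write every simplex with vertices in increasing order. Then dim K = 1 and the simplices of K are:

  0-simplices (3): [1], [2], [3]
  1-simplices (3): [1,2], [1,3], [2,3]

giving chain groups C_0 ≅ Z^3, C_1 ≅ Z^3.

∂_1: C_1 → C_0 is given by ∂[p,q] = [q] − [p]. For instance
  ∂[1,3] = [3] − [1].
This gives a 3×3 integer matrix of rank 2; reducing to Smith normal form yields diagonal entries (1,1).

From H_k ≅ ker(∂_k) / im(∂_{k+1}) we obtain:

  H_0: rank C_0 − rank ∂_1 = 3 − 2 = 1, and the invariant factors of ∂_1 are all 1, so H_0 ≅ Z.

(K is a triangulation of the circle S^1.)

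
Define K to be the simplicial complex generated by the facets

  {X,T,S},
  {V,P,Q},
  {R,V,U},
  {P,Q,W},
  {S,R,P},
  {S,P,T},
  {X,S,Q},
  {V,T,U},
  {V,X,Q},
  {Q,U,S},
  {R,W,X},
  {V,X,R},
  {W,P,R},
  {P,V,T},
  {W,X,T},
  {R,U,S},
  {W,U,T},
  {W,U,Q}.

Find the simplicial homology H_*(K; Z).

H_0 = Z,  H_1 = Z^2,  H_2 = Z.

Order the vertices as P < Q < R < S < T < U < V < W < X. Listing each simplex with vertices in this order, K has dimension 2 with simplices:

  0-simplices (9): P, Q, R, S, T, U, V, W, X
  1-simplices (27): PQ, PR, PS, PT, PV, PW, QS, QU, QV, QW, QX, RS, RU, RV, RW, RX, ST, SU, SX, TU, TV, TW, TX, UV, UW, VX, WX
  2-simplices (18): PQV, PQW, PRS, PRW, PST, PTV, QSU, QSX, QUW, QVX, RSU, RUV, RVX, RWX, STX, TUV, TUW, TWX

so the chain groups are C_0 ≅ Z^9, C_1 ≅ Z^27, C_2 ≅ Z^18.

Boundary ∂_1: C_1 → C_0 sends each edge [p,q] (with p < q) to q − p. For instance
  ∂UV = V − U.
This gives a 9×27 integer matrix of rank 8; reducing to Smith normal form yields diagonal entries (1,1,1,1,1,1,1,1).

∂_2: C_2 → C_1 sends each 2-simplex [p,q,r] to [q,r] − [p,r] + [p,q]. For instance
  ∂RVX = VX − RX + RV,
  ∂QVX = VX − QX + QV.
The resulting 27×18 matrix has rank 17, and its Smith normal form has invariant factors (1,1,1,1,1,1,1,1,1,1,1,1,1,1,1,1,1).

From H_k ≅ ker(∂_k) / im(∂_{k+1}) we obtain:

  H_0: rank C_0 − rank ∂_1 = 9 − 8 = 1, and the invariant factors of ∂_1 are all 1, so H_0 = Z.
  H_1: rank ker ∂_1 − rank ∂_2 = (27 − 8) − 17 = 2, and the invariant factors of ∂_2 are all 1, so H_1 = Z^2.
  H_2: rank ker ∂_2 − rank ∂_3 = (18 − 17) − 0 = 1, and there is no ∂_3, so H_2 = Z.

As a check, the Euler characteristic is 9 − 27 + 18 = 0, which agrees with 1 − 2 + 1 = 0.
(K is a triangulation of the torus T^2.)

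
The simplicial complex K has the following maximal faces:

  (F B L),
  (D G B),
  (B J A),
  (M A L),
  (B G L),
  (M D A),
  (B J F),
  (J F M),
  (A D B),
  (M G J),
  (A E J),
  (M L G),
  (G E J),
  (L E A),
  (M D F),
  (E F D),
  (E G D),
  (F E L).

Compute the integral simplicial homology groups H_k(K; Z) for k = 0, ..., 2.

Take the total order A < B < D < E < F < G < J < L < M on the vertex set. Then K (dimension 2) consists of the simplices:

  0-simplices (9): A, B, D, E, F, G, J, L, M
  1-simplices (27): AB, AD, AE, AJ, AL, AM, BD, BF, BG, BJ, BL, DE, DF, DG, DM, EF, EG, EJ, EL, FJ, FL, FM, GJ, GL, GM, JM, LM
  2-simplices (18): ABD, ABJ, ADM, AEJ, AEL, ALM, BDG, BFJ, BFL, BGL, DEF, DEG, DFM, EFL, EGJ, FJM, GJM, GLM

Hence C_0 ≅ Z^9, C_1 ≅ Z^27, C_2 ≅ Z^18.

The boundary map ∂_1: C_1 → C_0 sends each edge [p,q] (with p < q) to q − p.
As a 9×27 matrix over Z this has rank 8, with invariant factors (1,1,1,1,1,1,1,1).

Boundary ∂_2: C_2 → C_1 maps a triangle to the signed sum of its edges. For instance
  ∂GJM = JM − GM + GJ,
  ∂ALM = LM − AM + AL.
This gives a 27×18 integer matrix of rank 17; reducing to Smith normal form yields diagonal entries (1,1,1,1,1,1,1,1,1,1,1,1,1,1,1,1,1).

Computing H_k = (kernel of ∂_k) / (image of ∂_{k+1}):

  H_0: rank C_0 − rank ∂_1 = 9 − 8 = 1, and the invariant factors of ∂_1 are all 1, so H_0 = Z.
  H_1: rank ker ∂_1 − rank ∂_2 = (27 − 8) − 17 = 2, and the invariant factors of ∂_2 are all 1, so H_1 = Z^2.
  H_2: rank ker ∂_2 − rank ∂_3 = (18 − 17) − 0 = 1, and there is no ∂_3, so H_2 = Z.

As a check, the Euler characteristic is 9 − 27 + 18 = 0, which agrees with 1 − 2 + 1 = 0.

H_0 ≅ Z,  H_1 ≅ Z^2,  H_2 ≅ Z.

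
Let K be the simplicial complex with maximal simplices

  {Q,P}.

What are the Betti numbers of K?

b_0 = 1, b_1 = 0.

We work with the vertex ordering P < Q. The simplices of K, each written with vertices in increasing order, are:

  0-simplices (2): P, Q
  1-simplices (1): PQ

Hence C_0 ≅ Z^2, C_1 ≅ Z^1.

Boundary ∂_1: C_1 → C_0 sends each edge [p,q] (with p < q) to q − p. For instance
  ∂PQ = Q − P.
As a 2×1 matrix over Z this has rank 1, with invariant factors (1).

From H_k ≅ ker(∂_k) / im(∂_{k+1}) we obtain:

  H_0: rank C_0 − rank ∂_1 = 2 − 1 = 1, and the invariant factors of ∂_1 are all 1, so H_0 = Z.
  H_1: rank ker ∂_1 − rank ∂_2 = (1 − 1) − 0 = 0, and there is no ∂_2, so H_1 = 0.

As a check, the Euler characteristic is 2 − 1 = 1, which agrees with 1 − 0 = 1.
(K is a triangulation of the 1-simplex.)

Hence the Betti numbers are b_0 = 1, b_1 = 0.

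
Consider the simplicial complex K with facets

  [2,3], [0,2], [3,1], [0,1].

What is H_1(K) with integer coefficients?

We work with the vertex ordering 0 < 1 < 2 < 3. The simplices of K, each written with vertices in increasing order, are:

  0-simplices (4): [0], [1], [2], [3]
  1-simplices (4): [0,1], [0,2], [1,3], [2,3]

giving chain groups C_0 ≅ Z^4, C_1 ≅ Z^4.

∂_1: C_1 → C_0 sends each edge [p,q] (with p < q) to q − p. For instance
  ∂[2,3] = [3] − [2].
This gives a 4×4 integer matrix of rank 3; reducing to Smith normal form yields diagonal entries (1,1,1).

Computing H_k = (kernel of ∂_k) / (image of ∂_{k+1}):

  H_1: rank ker ∂_1 − rank ∂_2 = (4 − 3) − 0 = 1, and there is no ∂_2, so H_1 ≅ Z.

H_1 = Z.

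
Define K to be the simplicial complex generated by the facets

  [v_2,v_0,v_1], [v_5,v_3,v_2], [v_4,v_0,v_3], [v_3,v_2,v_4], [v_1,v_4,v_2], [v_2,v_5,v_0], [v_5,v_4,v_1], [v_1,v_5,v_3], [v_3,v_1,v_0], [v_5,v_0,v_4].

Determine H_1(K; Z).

Take the total order v_0 < v_1 < v_2 < v_3 < v_4 < v_5 on the vertex set. Then K (dimension 2) consists of the simplices:

  0-simplices (6): [v_0], [v_1], [v_2], [v_3], [v_4], [v_5]
  1-simplices (15): (15 of them)
  2-simplices (10): [v_0,v_1,v_2], [v_0,v_1,v_3], [v_0,v_2,v_5], [v_0,v_3,v_4], [v_0,v_4,v_5], [v_1,v_2,v_4], [v_1,v_3,v_5], [v_1,v_4,v_5], [v_2,v_3,v_4], [v_2,v_3,v_5]

Hence C_0 ≅ Z^6, C_1 ≅ Z^15, C_2 ≅ Z^10.

The boundary map ∂_1: C_1 → C_0 sends each edge [p,q] (with p < q) to q − p. For instance
  ∂[v_1,v_4] = [v_4] − [v_1].
As a 6×15 matrix over Z this has rank 5, with invariant factors (1,1,1,1,1).

∂_2: C_2 → C_1 maps a triangle to the signed sum of its edges. For instance
  ∂[v_0,v_4,v_5] = [v_4,v_5] − [v_0,v_5] + [v_0,v_4],
  ∂[v_1,v_4,v_5] = [v_4,v_5] − [v_1,v_5] + [v_1,v_4].
This gives a 15×10 integer matrix of rank 10; reducing to Smith normal form yields diagonal entries (1,1,1,1,1,1,1,1,1,2).

Now H_k = ker ∂_k / im ∂_{k+1}, so:

  H_1: rank ker ∂_1 − rank ∂_2 = (15 − 5) − 10 = 0, and ∂_2 has invariant factor 2 > 1, so H_1 ≅ Z_2.

H_1 = Z_2.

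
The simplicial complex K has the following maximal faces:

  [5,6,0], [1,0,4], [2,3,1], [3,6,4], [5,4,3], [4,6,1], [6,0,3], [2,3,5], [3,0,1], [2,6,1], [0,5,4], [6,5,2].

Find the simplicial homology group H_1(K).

Take the total order 0 < 1 < 2 < 3 < 4 < 5 < 6 on the vertex set. Then K (dimension 2) consists of the simplices:

  0-simplices (7): [0], [1], [2], [3], [4], [5], [6]
  1-simplices (18): [0,1], [0,3], [0,4], [0,5], [0,6], [1,2], [1,3], [1,4], [1,6], [2,3], [2,5], [2,6], [3,4], [3,5], [3,6], [4,5], [4,6], [5,6]
  2-simplices (12): [0,1,3], [0,1,4], [0,3,6], [0,4,5], [0,5,6], [1,2,3], [1,2,6], [1,4,6], [2,3,5], [2,5,6], [3,4,5], [3,4,6]

giving chain groups C_0 ≅ Z^7, C_1 ≅ Z^18, C_2 ≅ Z^12.

∂_1: C_1 → C_0 sends each edge [p,q] (with p < q) to q − p. For instance
  ∂[4,5] = [5] − [4].
The 7×18 boundary matrix has rank 6 and Smith normal form diag(1,1,1,1,1,1).

Boundary ∂_2: C_2 → C_1 acts by ∂[p,q,r] = [q,r] − [p,r] + [p,q]. For instance
  ∂[1,2,6] = [2,6] − [1,6] + [1,2],
  ∂[3,4,6] = [4,6] − [3,6] + [3,4].
The 18×12 boundary matrix has rank 12 and Smith normal form diag(1,1,1,1,1,1,1,1,1,1,1,2).

Reading off H_k = ker ∂_k / im ∂_{k+1}:

  H_1: rank ker ∂_1 − rank ∂_2 = (18 − 6) − 12 = 0, and ∂_2 has invariant factor 2 > 1, so H_1 = Z_2.

(K is a triangulation of the real projective plane RP^2.)

H_1 ≅ Z_2.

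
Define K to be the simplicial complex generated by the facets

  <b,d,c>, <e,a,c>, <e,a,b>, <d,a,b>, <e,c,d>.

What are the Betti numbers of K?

b_0 = 1, b_1 = 1, b_2 = 0.

K has 5 vertices, 10 edges, 5 triangles.
rank ∂_0 = 0, rank ∂_1 = 4 ⇒ b_0 = 5 − 0 − 4 = 1; all invariant factors of ∂_1 are 1 so no torsion. So H_0 ≅ Z.
rank ∂_1 = 4, rank ∂_2 = 5 ⇒ b_1 = 10 − 4 − 5 = 1; all invariant factors of ∂_2 are 1 so no torsion. So H_1 ≅ Z.
rank ∂_2 = 5, rank ∂_3 = 0 ⇒ b_2 = 5 − 5 − 0 = 0. So H_2 ≅ 0.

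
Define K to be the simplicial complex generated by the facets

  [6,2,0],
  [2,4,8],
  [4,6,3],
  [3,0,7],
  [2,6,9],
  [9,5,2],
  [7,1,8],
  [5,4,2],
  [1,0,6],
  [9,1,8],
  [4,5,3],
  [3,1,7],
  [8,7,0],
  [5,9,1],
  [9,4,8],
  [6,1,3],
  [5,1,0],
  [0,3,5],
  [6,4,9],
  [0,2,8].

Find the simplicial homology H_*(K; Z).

H_0 ≅ Z,  H_1 ≅ Z ⊕ Z/2,  H_2 = 0.

Fix the vertex order 0 < 1 < 2 < 3 < 4 < 5 < 6 < 7 < 8 < 9 and write every simplex with vertices in increasing order. Then dim K = 2 and the simplices of K are:

  0-simplices (10): [0], [1], [2], [3], [4], [5], [6], [7], [8], [9]
  1-simplices (30): (30 of them)
  2-simplices (20): (20 of them)

giving chain groups C_0 ≅ Z^10, C_1 ≅ Z^30, C_2 ≅ Z^20.

∂_1: C_1 → C_0 maps an edge to its endpoints' difference, ∂[p,q] = q − p.
The 10×30 boundary matrix has rank 9 and Smith normal form diag(1,1,1,1,1,1,1,1,1).

Boundary ∂_2: C_2 → C_1 maps a triangle to the signed sum of its edges. For instance
  ∂[1,5,9] = [5,9] − [1,9] + [1,5],
  ∂[0,2,8] = [2,8] − [0,8] + [0,2].
This gives a 30×20 integer matrix of rank 20; reducing to Smith normal form yields diagonal entries (1,1,1,1,1,1,1,1,1,1,1,1,1,1,1,1,1,1,1,2).

Reading off H_k = ker ∂_k / im ∂_{k+1}:

  H_0: rank C_0 − rank ∂_1 = 10 − 9 = 1, and the invariant factors of ∂_1 are all 1, so H_0 = Z.
  H_1: rank ker ∂_1 − rank ∂_2 = (30 − 9) − 20 = 1, and ∂_2 has invariant factor 2 > 1, so H_1 = Z ⊕ Z/2.
  H_2: rank ker ∂_2 − rank ∂_3 = (20 − 20) − 0 = 0, and there is no ∂_3, so H_2 = 0.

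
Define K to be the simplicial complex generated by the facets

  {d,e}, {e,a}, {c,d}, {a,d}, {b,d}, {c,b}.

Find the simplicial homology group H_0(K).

H_0 ≅ Z.

Take the total order a < b < c < d < e on the vertex set. Then K (dimension 1) consists of the simplices:

  0-simplices (5): a, b, c, d, e
  1-simplices (6): ad, ae, bc, bd, cd, de

giving chain groups C_0 ≅ Z^5, C_1 ≅ Z^6.

Boundary ∂_1: C_1 → C_0 is given by ∂[p,q] = [q] − [p]. For instance
  ∂cd = d − c.
The 5×6 boundary matrix has rank 4 and Smith normal form diag(1,1,1,1).

Now H_k = ker ∂_k / im ∂_{k+1}, so:

  H_0: rank C_0 − rank ∂_1 = 5 − 4 = 1, and the invariant factors of ∂_1 are all 1, so H_0 = Z.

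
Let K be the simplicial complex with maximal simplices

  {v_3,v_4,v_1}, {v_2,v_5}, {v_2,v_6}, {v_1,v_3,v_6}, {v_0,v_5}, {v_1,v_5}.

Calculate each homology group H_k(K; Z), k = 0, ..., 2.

We work with the vertex ordering v_0 < v_1 < v_2 < v_3 < v_4 < v_5 < v_6. The simplices of K, each written with vertices in increasing order, are:

  0-simplices (7): [v_0], [v_1], [v_2], [v_3], [v_4], [v_5], [v_6]
  1-simplices (9): [v_0,v_5], [v_1,v_3], [v_1,v_4], [v_1,v_5], [v_1,v_6], [v_2,v_5], [v_2,v_6], [v_3,v_4], [v_3,v_6]
  2-simplices (2): [v_1,v_3,v_4], [v_1,v_3,v_6]

giving chain groups C_0 ≅ Z^7, C_1 ≅ Z^9, C_2 ≅ Z^2.

∂_1: C_1 → C_0 sends each edge [p,q] (with p < q) to q − p.
The resulting 7×9 matrix has rank 6, and its Smith normal form has invariant factors (1,1,1,1,1,1).

Boundary ∂_2: C_2 → C_1 acts by ∂[p,q,r] = [q,r] − [p,r] + [p,q]. For instance
  ∂[v_1,v_3,v_4] = [v_3,v_4] − [v_1,v_4] + [v_1,v_3],
  ∂[v_1,v_3,v_6] = [v_3,v_6] − [v_1,v_6] + [v_1,v_3].
The 9×2 boundary matrix has rank 2 and Smith normal form diag(1,1).

Computing H_k = (kernel of ∂_k) / (image of ∂_{k+1}):

  H_0: rank C_0 − rank ∂_1 = 7 − 6 = 1, and the invariant factors of ∂_1 are all 1, so H_0 = Z.
  H_1: rank ker ∂_1 − rank ∂_2 = (9 − 6) − 2 = 1, and the invariant factors of ∂_2 are all 1, so H_1 = Z.
  H_2: rank ker ∂_2 − rank ∂_3 = (2 − 2) − 0 = 0, and there is no ∂_3, so H_2 = 0.

As a check, the Euler characteristic is 7 − 9 + 2 = 0, which agrees with 1 − 1 + 0 = 0.

H_0 ≅ Z,  H_1 ≅ Z,  H_2 = 0.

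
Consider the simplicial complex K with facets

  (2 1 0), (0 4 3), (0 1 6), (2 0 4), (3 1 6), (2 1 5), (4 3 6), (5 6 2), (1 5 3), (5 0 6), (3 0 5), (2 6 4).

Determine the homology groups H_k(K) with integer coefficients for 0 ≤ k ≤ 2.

H_0 ≅ Z,  H_1 ≅ Z/2,  H_2 = 0.

Take the total order 0 < 1 < 2 < 3 < 4 < 5 < 6 on the vertex set. Then K (dimension 2) consists of the simplices:

  0-simplices (7): [0], [1], [2], [3], [4], [5], [6]
  1-simplices (18): [0,1], [0,2], [0,3], [0,4], [0,5], [0,6], [1,2], [1,3], [1,5], [1,6], [2,4], [2,5], [2,6], [3,4], [3,5], [3,6], [4,6], [5,6]
  2-simplices (12): [0,1,2], [0,1,6], [0,2,4], [0,3,4], [0,3,5], [0,5,6], [1,2,5], [1,3,5], [1,3,6], [2,4,6], [2,5,6], [3,4,6]

giving chain groups C_0 ≅ Z^7, C_1 ≅ Z^18, C_2 ≅ Z^12.

The boundary map ∂_1: C_1 → C_0 is given by ∂[p,q] = [q] − [p]. For instance
  ∂[2,5] = [5] − [2].
The 7×18 boundary matrix has rank 6 and Smith normal form diag(1,1,1,1,1,1).

∂_2: C_2 → C_1 maps a triangle to the signed sum of its edges. For instance
  ∂[1,3,6] = [3,6] − [1,6] + [1,3],
  ∂[2,4,6] = [4,6] − [2,6] + [2,4].
As a 18×12 matrix over Z this has rank 12, with invariant factors (1,1,1,1,1,1,1,1,1,1,1,2).

From H_k ≅ ker(∂_k) / im(∂_{k+1}) we obtain:

  H_0: rank C_0 − rank ∂_1 = 7 − 6 = 1, and the invariant factors of ∂_1 are all 1, so H_0 ≅ Z.
  H_1: rank ker ∂_1 − rank ∂_2 = (18 − 6) − 12 = 0, and ∂_2 has invariant factor 2 > 1, so H_1 ≅ Z/2.
  H_2: rank ker ∂_2 − rank ∂_3 = (12 − 12) − 0 = 0, and there is no ∂_3, so H_2 ≅ 0.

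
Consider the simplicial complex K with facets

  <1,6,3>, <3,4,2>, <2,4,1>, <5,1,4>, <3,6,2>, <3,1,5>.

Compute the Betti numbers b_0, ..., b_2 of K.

K has 6 vertices, 12 edges, 6 triangles.
rank ∂_0 = 0, rank ∂_1 = 5 ⇒ b_0 = 6 − 0 − 5 = 1; all invariant factors of ∂_1 are 1 so no torsion. So H_0 ≅ Z.
rank ∂_1 = 5, rank ∂_2 = 6 ⇒ b_1 = 12 − 5 − 6 = 1; all invariant factors of ∂_2 are 1 so no torsion. So H_1 ≅ Z.
rank ∂_2 = 6, rank ∂_3 = 0 ⇒ b_2 = 6 − 6 − 0 = 0. So H_2 ≅ 0.

b_0 = 1, b_1 = 1, b_2 = 0.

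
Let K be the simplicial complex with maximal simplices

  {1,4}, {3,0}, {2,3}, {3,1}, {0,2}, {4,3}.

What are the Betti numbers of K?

b_0 = 1, b_1 = 2.

Fix the vertex order 0 < 1 < 2 < 3 < 4 and write every simplex with vertices in increasing order. Then dim K = 1 and the simplices of K are:

  0-simplices (5): [0], [1], [2], [3], [4]
  1-simplices (6): [0,2], [0,3], [1,3], [1,4], [2,3], [3,4]

so the chain groups are C_0 ≅ Z^5, C_1 ≅ Z^6.

Boundary ∂_1: C_1 → C_0 is given by ∂[p,q] = [q] − [p]. For instance
  ∂[2,3] = [3] − [2].
This gives a 5×6 integer matrix of rank 4; reducing to Smith normal form yields diagonal entries (1,1,1,1).

Reading off H_k = ker ∂_k / im ∂_{k+1}:

  H_0: rank C_0 − rank ∂_1 = 5 − 4 = 1, and the invariant factors of ∂_1 are all 1, so H_0 = Z.
  H_1: rank ker ∂_1 − rank ∂_2 = (6 − 4) − 0 = 2, and there is no ∂_2, so H_1 = Z^2.

As a check, the Euler characteristic is 5 − 6 = -1, which agrees with 1 − 2 = -1.

Hence the Betti numbers are b_0 = 1, b_1 = 2.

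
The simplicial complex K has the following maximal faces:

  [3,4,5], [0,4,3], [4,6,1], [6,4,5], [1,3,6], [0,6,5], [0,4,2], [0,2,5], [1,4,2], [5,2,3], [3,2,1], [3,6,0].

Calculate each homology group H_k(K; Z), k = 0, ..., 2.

Fix the vertex order 0 < 1 < 2 < 3 < 4 < 5 < 6 and write every simplex with vertices in increasing order. Then dim K = 2 and the simplices of K are:

  0-simplices (7): [0], [1], [2], [3], [4], [5], [6]
  1-simplices (18): [0,2], [0,3], [0,4], [0,5], [0,6], [1,2], [1,3], [1,4], [1,6], [2,3], [2,4], [2,5], [3,4], [3,5], [3,6], [4,5], [4,6], [5,6]
  2-simplices (12): [0,2,4], [0,2,5], [0,3,4], [0,3,6], [0,5,6], [1,2,3], [1,2,4], [1,3,6], [1,4,6], [2,3,5], [3,4,5], [4,5,6]

Hence C_0 ≅ Z^7, C_1 ≅ Z^18, C_2 ≅ Z^12.

Boundary ∂_1: C_1 → C_0 is given by ∂[p,q] = [q] − [p]. For instance
  ∂[1,4] = [4] − [1].
The resulting 7×18 matrix has rank 6, and its Smith normal form has invariant factors (1,1,1,1,1,1).

The boundary map ∂_2: C_2 → C_1 sends each 2-simplex [p,q,r] to [q,r] − [p,r] + [p,q]. For instance
  ∂[2,3,5] = [3,5] − [2,5] + [2,3],
  ∂[3,4,5] = [4,5] − [3,5] + [3,4].
As a 18×12 matrix over Z this has rank 12, with invariant factors (1,1,1,1,1,1,1,1,1,1,1,2).

Reading off H_k = ker ∂_k / im ∂_{k+1}:

  H_0: rank C_0 − rank ∂_1 = 7 − 6 = 1, and the invariant factors of ∂_1 are all 1, so H_0 = Z.
  H_1: rank ker ∂_1 − rank ∂_2 = (18 − 6) − 12 = 0, and ∂_2 has invariant factor 2 > 1, so H_1 = Z/2Z.
  H_2: rank ker ∂_2 − rank ∂_3 = (12 − 12) − 0 = 0, and there is no ∂_3, so H_2 = 0.

As a check, the Euler characteristic is 7 − 18 + 12 = 1, which agrees with 1 − 0 + 0 = 1.
(K is a triangulation of the real projective plane RP^2.)

H_0 ≅ Z,  H_1 ≅ Z/2Z,  H_2 = 0.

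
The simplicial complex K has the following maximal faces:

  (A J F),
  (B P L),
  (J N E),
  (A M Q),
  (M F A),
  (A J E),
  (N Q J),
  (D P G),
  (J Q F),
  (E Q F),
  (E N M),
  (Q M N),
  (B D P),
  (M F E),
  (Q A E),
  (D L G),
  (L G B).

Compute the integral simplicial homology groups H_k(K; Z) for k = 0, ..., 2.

H_0 ≅ Z^2,  H_1 ≅ Z ⊕ Z/2,  H_2 = 0.

K has 12 vertices, 28 edges, 17 triangles.
rank ∂_0 = 0, rank ∂_1 = 10 ⇒ b_0 = 12 − 0 − 10 = 2; all invariant factors of ∂_1 are 1 so no torsion. So H_0 ≅ Z^2.
rank ∂_1 = 10, rank ∂_2 = 17 ⇒ b_1 = 28 − 10 − 17 = 1; ∂_2 has invariant factor(s) [2] giving torsion. So H_1 ≅ Z ⊕ Z/2.
rank ∂_2 = 17, rank ∂_3 = 0 ⇒ b_2 = 17 − 17 − 0 = 0. So H_2 ≅ 0.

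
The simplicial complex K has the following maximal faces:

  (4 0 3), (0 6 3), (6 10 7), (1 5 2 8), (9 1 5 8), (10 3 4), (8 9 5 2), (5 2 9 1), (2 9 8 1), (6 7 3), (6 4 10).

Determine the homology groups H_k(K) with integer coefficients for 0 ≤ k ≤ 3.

Take the total order 0 < 1 < 2 < 3 < 4 < 5 < 6 < 7 < 8 < 9 < 10 on the vertex set. Then K (dimension 3) consists of the simplices:

  0-simplices (11): [0], [1], [2], [3], [4], [5], [6], [7], [8], [9], [10]
  1-simplices (22): [0,3], [0,4], [0,6], [1,2], [1,5], [1,8], [1,9], [2,5], [2,8], [2,9], [3,4], [3,6], [3,7], [3,10], [4,6], [4,10], [5,8], [5,9], [6,7], [6,10], [7,10], [8,9]
  2-simplices (16): [0,3,4], [0,3,6], [1,2,5], [1,2,8], [1,2,9], [1,5,8], [1,5,9], [1,8,9], [2,5,8], [2,5,9], [2,8,9], [3,4,10], [3,6,7], [4,6,10], [5,8,9], [6,7,10]
  3-simplices (5): [1,2,5,8], [1,2,5,9], [1,2,8,9], [1,5,8,9], [2,5,8,9]

giving chain groups C_0 ≅ Z^11, C_1 ≅ Z^22, C_2 ≅ Z^16, C_3 ≅ Z^5.

The boundary map ∂_1: C_1 → C_0 is given by ∂[p,q] = [q] − [p].
This gives a 11×22 integer matrix of rank 9; reducing to Smith normal form yields diagonal entries (1,1,1,1,1,1,1,1,1).

Boundary ∂_2: C_2 → C_1 sends each 2-simplex [p,q,r] to [q,r] − [p,r] + [p,q]. For instance
  ∂[0,3,4] = [3,4] − [0,4] + [0,3],
  ∂[2,5,9] = [5,9] − [2,9] + [2,5].
As a 22×16 matrix over Z this has rank 12, with invariant factors (1,1,1,1,1,1,1,1,1,1,1,1).

The boundary map ∂_3: C_3 → C_2 sends each 3-simplex σ to the alternating sum Σ_i (−1)^i (σ with its i-th vertex removed). For instance
  ∂[1,5,8,9] = [5,8,9] − [1,8,9] + [1,5,9] − [1,5,8],
  ∂[1,2,8,9] = [2,8,9] − [1,8,9] + [1,2,9] − [1,2,8].
The resulting 16×5 matrix has rank 4, and its Smith normal form has invariant factors (1,1,1,1).

Now H_k = ker ∂_k / im ∂_{k+1}, so:

  H_0: rank C_0 − rank ∂_1 = 11 − 9 = 2, and the invariant factors of ∂_1 are all 1, so H_0 = Z^2.
  H_1: rank ker ∂_1 − rank ∂_2 = (22 − 9) − 12 = 1, and the invariant factors of ∂_2 are all 1, so H_1 = Z.
  H_2: rank ker ∂_2 − rank ∂_3 = (16 − 12) − 4 = 0, and the invariant factors of ∂_3 are all 1, so H_2 = 0.
  H_3: rank ker ∂_3 − rank ∂_4 = (5 − 4) − 0 = 1, and there is no ∂_4, so H_3 = Z.

H_0 = Z^2,  H_1 = Z,  H_2 = 0,  H_3 = Z.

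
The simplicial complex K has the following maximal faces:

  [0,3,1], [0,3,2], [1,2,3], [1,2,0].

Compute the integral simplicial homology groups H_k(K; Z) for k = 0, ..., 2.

Take the total order 0 < 1 < 2 < 3 on the vertex set. Then K (dimension 2) consists of the simplices:

  0-simplices (4): [0], [1], [2], [3]
  1-simplices (6): [0,1], [0,2], [0,3], [1,2], [1,3], [2,3]
  2-simplices (4): [0,1,2], [0,1,3], [0,2,3], [1,2,3]

so the chain groups are C_0 ≅ Z^4, C_1 ≅ Z^6, C_2 ≅ Z^4.

∂_1: C_1 → C_0 sends each edge [p,q] (with p < q) to q − p.
This gives a 4×6 integer matrix of rank 3; reducing to Smith normal form yields diagonal entries (1,1,1).

Boundary ∂_2: C_2 → C_1 maps a triangle to the signed sum of its edges. For instance
  ∂[0,2,3] = [2,3] − [0,3] + [0,2],
  ∂[0,1,3] = [1,3] − [0,3] + [0,1].
This gives a 6×4 integer matrix of rank 3; reducing to Smith normal form yields diagonal entries (1,1,1).

Now H_k = ker ∂_k / im ∂_{k+1}, so:

  H_0: rank C_0 − rank ∂_1 = 4 − 3 = 1, and the invariant factors of ∂_1 are all 1, so H_0 ≅ Z.
  H_1: rank ker ∂_1 − rank ∂_2 = (6 − 3) − 3 = 0, and the invariant factors of ∂_2 are all 1, so H_1 ≅ 0.
  H_2: rank ker ∂_2 − rank ∂_3 = (4 − 3) − 0 = 1, and there is no ∂_3, so H_2 ≅ Z.

As a check, the Euler characteristic is 4 − 6 + 4 = 2, which agrees with 1 − 0 + 1 = 2.

H_0 = Z,  H_1 = 0,  H_2 = Z.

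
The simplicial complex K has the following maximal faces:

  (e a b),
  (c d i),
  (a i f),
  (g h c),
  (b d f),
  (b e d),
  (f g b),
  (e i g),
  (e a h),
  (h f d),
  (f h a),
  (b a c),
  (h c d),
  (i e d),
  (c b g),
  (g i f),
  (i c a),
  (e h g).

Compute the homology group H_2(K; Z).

H_2 = Z.

We work with the vertex ordering a < b < c < d < e < f < g < h < i. The simplices of K, each written with vertices in increasing order, are:

  0-simplices (9): a, b, c, d, e, f, g, h, i
  1-simplices (27): ab, ac, ae, af, ah, ai, bc, bd, be, bf, bg, cd, cg, ch, ci, de, df, dh, di, eg, eh, ei, fg, fh, fi, gh, gi
  2-simplices (18): abc, abe, aci, aeh, afh, afi, bcg, bde, bdf, bfg, cdh, cdi, cgh, dei, dfh, egh, egi, fgi

so the chain groups are C_0 ≅ Z^9, C_1 ≅ Z^27, C_2 ≅ Z^18.

The boundary map ∂_1: C_1 → C_0 is given by ∂[p,q] = [q] − [p]. For instance
  ∂eh = h − e.
This gives a 9×27 integer matrix of rank 8; reducing to Smith normal form yields diagonal entries (1,1,1,1,1,1,1,1).

Boundary ∂_2: C_2 → C_1 sends each 2-simplex [p,q,r] to [q,r] − [p,r] + [p,q]. For instance
  ∂dei = ei − di + de,
  ∂aeh = eh − ah + ae.
The resulting 27×18 matrix has rank 17, and its Smith normal form has invariant factors (1,1,1,1,1,1,1,1,1,1,1,1,1,1,1,1,1).

Now H_k = ker ∂_k / im ∂_{k+1}, so:

  H_2: rank ker ∂_2 − rank ∂_3 = (18 − 17) − 0 = 1, and there is no ∂_3, so H_2 = Z.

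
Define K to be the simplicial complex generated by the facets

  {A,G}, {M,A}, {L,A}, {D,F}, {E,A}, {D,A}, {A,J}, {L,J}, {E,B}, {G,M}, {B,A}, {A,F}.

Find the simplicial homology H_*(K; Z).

Order the vertices as A < B < D < E < F < G < J < L < M. Listing each simplex with vertices in this order, K has dimension 1 with simplices:

  0-simplices (9): A, B, D, E, F, G, J, L, M
  1-simplices (12): AB, AD, AE, AF, AG, AJ, AL, AM, BE, DF, GM, JL

Hence C_0 ≅ Z^9, C_1 ≅ Z^12.

∂_1: C_1 → C_0 is given by ∂[p,q] = [q] − [p]. For instance
  ∂AL = L − A.
The resulting 9×12 matrix has rank 8, and its Smith normal form has invariant factors (1,1,1,1,1,1,1,1).

Now H_k = ker ∂_k / im ∂_{k+1}, so:

  H_0: rank C_0 − rank ∂_1 = 9 − 8 = 1, and the invariant factors of ∂_1 are all 1, so H_0 ≅ Z.
  H_1: rank ker ∂_1 − rank ∂_2 = (12 − 8) − 0 = 4, and there is no ∂_2, so H_1 ≅ Z^4.

As a check, the Euler characteristic is 9 − 12 = -3, which agrees with 1 − 4 = -3.
(K is a triangulation of a wedge of 4 circles.)

H_0 ≅ Z,  H_1 ≅ Z^4.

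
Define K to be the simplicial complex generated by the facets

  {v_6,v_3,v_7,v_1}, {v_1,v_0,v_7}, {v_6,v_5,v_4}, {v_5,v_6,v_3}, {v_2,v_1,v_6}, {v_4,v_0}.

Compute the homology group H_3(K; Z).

Order the vertices as v_0 < v_1 < v_2 < v_3 < v_4 < v_5 < v_6 < v_7. Listing each simplex with vertices in this order, K has dimension 3 with simplices:

  0-simplices (8): [v_0], [v_1], [v_2], [v_3], [v_4], [v_5], [v_6], [v_7]
  1-simplices (15): (15 of them)
  2-simplices (8): [v_0,v_1,v_7], [v_1,v_2,v_6], [v_1,v_3,v_6], [v_1,v_3,v_7], [v_1,v_6,v_7], [v_3,v_5,v_6], [v_3,v_6,v_7], [v_4,v_5,v_6]
  3-simplices (1): [v_1,v_3,v_6,v_7]

Hence C_0 ≅ Z^8, C_1 ≅ Z^15, C_2 ≅ Z^8, C_3 ≅ Z^1.

∂_1: C_1 → C_0 sends each edge [p,q] (with p < q) to q − p. For instance
  ∂[v_1,v_6] = [v_6] − [v_1].
This gives a 8×15 integer matrix of rank 7; reducing to Smith normal form yields diagonal entries (1,1,1,1,1,1,1).

Boundary ∂_2: C_2 → C_1 sends each 2-simplex [p,q,r] to [q,r] − [p,r] + [p,q]. For instance
  ∂[v_4,v_5,v_6] = [v_5,v_6] − [v_4,v_6] + [v_4,v_5],
  ∂[v_1,v_3,v_7] = [v_3,v_7] − [v_1,v_7] + [v_1,v_3].
This gives a 15×8 integer matrix of rank 7; reducing to Smith normal form yields diagonal entries (1,1,1,1,1,1,1).

The boundary map ∂_3: C_3 → C_2 sends each 3-simplex σ to the alternating sum Σ_i (−1)^i (σ with its i-th vertex removed). For instance
  ∂[v_1,v_3,v_6,v_7] = [v_3,v_6,v_7] − [v_1,v_6,v_7] + [v_1,v_3,v_7] − [v_1,v_3,v_6].
The resulting 8×1 matrix has rank 1, and its Smith normal form has invariant factors (1).

From H_k ≅ ker(∂_k) / im(∂_{k+1}) we obtain:

  H_3: rank ker ∂_3 − rank ∂_4 = (1 − 1) − 0 = 0, and there is no ∂_4, so H_3 ≅ 0.

H_3 = 0.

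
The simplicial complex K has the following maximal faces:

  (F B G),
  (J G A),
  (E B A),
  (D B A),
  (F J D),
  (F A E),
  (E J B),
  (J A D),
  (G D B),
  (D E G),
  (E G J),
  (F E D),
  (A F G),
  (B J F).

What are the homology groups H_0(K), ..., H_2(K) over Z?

We work with the vertex ordering A < B < D < E < F < G < J. The simplices of K, each written with vertices in increasing order, are:

  0-simplices (7): A, B, D, E, F, G, J
  1-simplices (21): AB, AD, AE, AF, AG, AJ, BD, BE, BF, BG, BJ, DE, DF, DG, DJ, EF, EG, EJ, FG, FJ, GJ
  2-simplices (14): ABD, ABE, ADJ, AEF, AFG, AGJ, BDG, BEJ, BFG, BFJ, DEF, DEG, DFJ, EGJ

Hence C_0 ≅ Z^7, C_1 ≅ Z^21, C_2 ≅ Z^14.

∂_1: C_1 → C_0 is given by ∂[p,q] = [q] − [p].
The resulting 7×21 matrix has rank 6, and its Smith normal form has invariant factors (1,1,1,1,1,1).

Boundary ∂_2: C_2 → C_1 acts by ∂[p,q,r] = [q,r] − [p,r] + [p,q]. For instance
  ∂DFJ = FJ − DJ + DF,
  ∂EGJ = GJ − EJ + EG.
The resulting 21×14 matrix has rank 13, and its Smith normal form has invariant factors (1,1,1,1,1,1,1,1,1,1,1,1,1).

Now H_k = ker ∂_k / im ∂_{k+1}, so:

  H_0: rank C_0 − rank ∂_1 = 7 − 6 = 1, and the invariant factors of ∂_1 are all 1, so H_0 = Z.
  H_1: rank ker ∂_1 − rank ∂_2 = (21 − 6) − 13 = 2, and the invariant factors of ∂_2 are all 1, so H_1 = Z^2.
  H_2: rank ker ∂_2 − rank ∂_3 = (14 − 13) − 0 = 1, and there is no ∂_3, so H_2 = Z.

H_0 ≅ Z,  H_1 ≅ Z^2,  H_2 ≅ Z.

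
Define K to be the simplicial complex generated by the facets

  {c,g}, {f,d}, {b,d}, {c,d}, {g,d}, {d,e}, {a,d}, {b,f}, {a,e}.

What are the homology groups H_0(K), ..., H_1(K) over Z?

H_0 = Z,  H_1 = Z^3.

We work with the vertex ordering a < b < c < d < e < f < g. The simplices of K, each written with vertices in increasing order, are:

  0-simplices (7): a, b, c, d, e, f, g
  1-simplices (9): ad, ae, bd, bf, cd, cg, de, df, dg

giving chain groups C_0 ≅ Z^7, C_1 ≅ Z^9.

The boundary map ∂_1: C_1 → C_0 is given by ∂[p,q] = [q] − [p]. For instance
  ∂ae = e − a.
The 7×9 boundary matrix has rank 6 and Smith normal form diag(1,1,1,1,1,1).

Reading off H_k = ker ∂_k / im ∂_{k+1}:

  H_0: rank C_0 − rank ∂_1 = 7 − 6 = 1, and the invariant factors of ∂_1 are all 1, so H_0 = Z.
  H_1: rank ker ∂_1 − rank ∂_2 = (9 − 6) − 0 = 3, and there is no ∂_2, so H_1 = Z^3.

As a check, the Euler characteristic is 7 − 9 = -2, which agrees with 1 − 3 = -2.
(K is a triangulation of a wedge of 3 circles.)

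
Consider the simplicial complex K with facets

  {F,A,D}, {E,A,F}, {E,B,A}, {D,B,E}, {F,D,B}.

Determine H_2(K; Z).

H_2 ≅ 0.

Take the total order A < B < D < E < F on the vertex set. Then K (dimension 2) consists of the simplices:

  0-simplices (5): A, B, D, E, F
  1-simplices (10): AB, AD, AE, AF, BD, BE, BF, DE, DF, EF
  2-simplices (5): ABE, ADF, AEF, BDE, BDF

giving chain groups C_0 ≅ Z^5, C_1 ≅ Z^10, C_2 ≅ Z^5.

The boundary map ∂_1: C_1 → C_0 is given by ∂[p,q] = [q] − [p]. For instance
  ∂BF = F − B.
The resulting 5×10 matrix has rank 4, and its Smith normal form has invariant factors (1,1,1,1).

Boundary ∂_2: C_2 → C_1 acts by ∂[p,q,r] = [q,r] − [p,r] + [p,q]. For instance
  ∂AEF = EF − AF + AE,
  ∂BDE = DE − BE + BD.
This gives a 10×5 integer matrix of rank 5; reducing to Smith normal form yields diagonal entries (1,1,1,1,1).

Now H_k = ker ∂_k / im ∂_{k+1}, so:

  H_2: rank ker ∂_2 − rank ∂_3 = (5 − 5) − 0 = 0, and there is no ∂_3, so H_2 ≅ 0.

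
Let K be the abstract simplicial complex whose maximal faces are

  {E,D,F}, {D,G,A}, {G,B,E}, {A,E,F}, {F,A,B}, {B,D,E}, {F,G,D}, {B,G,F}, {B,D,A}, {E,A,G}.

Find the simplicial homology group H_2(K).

H_2 ≅ 0.

Fix the vertex order A < B < D < E < F < G and write every simplex with vertices in increasing order. Then dim K = 2 and the simplices of K are:

  0-simplices (6): A, B, D, E, F, G
  1-simplices (15): AB, AD, AE, AF, AG, BD, BE, BF, BG, DE, DF, DG, EF, EG, FG
  2-simplices (10): ABD, ABF, ADG, AEF, AEG, BDE, BEG, BFG, DEF, DFG

giving chain groups C_0 ≅ Z^6, C_1 ≅ Z^15, C_2 ≅ Z^10.

The boundary map ∂_1: C_1 → C_0 maps an edge to its endpoints' difference, ∂[p,q] = q − p. For instance
  ∂AE = E − A.
As a 6×15 matrix over Z this has rank 5, with invariant factors (1,1,1,1,1).

The boundary map ∂_2: C_2 → C_1 sends each 2-simplex [p,q,r] to [q,r] − [p,r] + [p,q]. For instance
  ∂BFG = FG − BG + BF,
  ∂AEG = EG − AG + AE.
The resulting 15×10 matrix has rank 10, and its Smith normal form has invariant factors (1,1,1,1,1,1,1,1,1,2).

Reading off H_k = ker ∂_k / im ∂_{k+1}:

  H_2: rank ker ∂_2 − rank ∂_3 = (10 − 10) − 0 = 0, and there is no ∂_3, so H_2 = 0.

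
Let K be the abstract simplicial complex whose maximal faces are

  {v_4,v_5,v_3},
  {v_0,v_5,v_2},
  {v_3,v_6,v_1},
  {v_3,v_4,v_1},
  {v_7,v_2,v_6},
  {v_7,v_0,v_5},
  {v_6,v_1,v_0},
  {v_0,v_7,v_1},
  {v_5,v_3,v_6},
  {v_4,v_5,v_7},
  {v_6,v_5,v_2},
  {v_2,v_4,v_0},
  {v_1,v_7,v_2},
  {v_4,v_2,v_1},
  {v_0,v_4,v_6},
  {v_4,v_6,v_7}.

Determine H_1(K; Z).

H_1 = Z^2.

We work with the vertex ordering v_0 < v_1 < v_2 < v_3 < v_4 < v_5 < v_6 < v_7. The simplices of K, each written with vertices in increasing order, are:

  0-simplices (8): [v_0], [v_1], [v_2], [v_3], [v_4], [v_5], [v_6], [v_7]
  1-simplices (24): (24 of them)
  2-simplices (16): (16 of them)

giving chain groups C_0 ≅ Z^8, C_1 ≅ Z^24, C_2 ≅ Z^16.

The boundary map ∂_1: C_1 → C_0 maps an edge to its endpoints' difference, ∂[p,q] = q − p. For instance
  ∂[v_4,v_6] = [v_6] − [v_4].
As a 8×24 matrix over Z this has rank 7, with invariant factors (1,1,1,1,1,1,1).

∂_2: C_2 → C_1 sends each 2-simplex [p,q,r] to [q,r] − [p,r] + [p,q]. For instance
  ∂[v_4,v_6,v_7] = [v_6,v_7] − [v_4,v_7] + [v_4,v_6],
  ∂[v_4,v_5,v_7] = [v_5,v_7] − [v_4,v_7] + [v_4,v_5].
This gives a 24×16 integer matrix of rank 15; reducing to Smith normal form yields diagonal entries (1,1,1,1,1,1,1,1,1,1,1,1,1,1,1).

Computing H_k = (kernel of ∂_k) / (image of ∂_{k+1}):

  H_1: rank ker ∂_1 − rank ∂_2 = (24 − 7) − 15 = 2, and the invariant factors of ∂_2 are all 1, so H_1 = Z^2.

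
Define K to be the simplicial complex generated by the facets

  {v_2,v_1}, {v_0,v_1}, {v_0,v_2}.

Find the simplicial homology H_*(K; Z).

H_0 ≅ Z,  H_1 ≅ Z.

Take the total order v_0 < v_1 < v_2 on the vertex set. Then K (dimension 1) consists of the simplices:

  0-simplices (3): [v_0], [v_1], [v_2]
  1-simplices (3): [v_0,v_1], [v_0,v_2], [v_1,v_2]

so the chain groups are C_0 ≅ Z^3, C_1 ≅ Z^3.

The boundary map ∂_1: C_1 → C_0 maps an edge to its endpoints' difference, ∂[p,q] = q − p. For instance
  ∂[v_1,v_2] = [v_2] − [v_1].
As a 3×3 matrix over Z this has rank 2, with invariant factors (1,1).

Computing H_k = (kernel of ∂_k) / (image of ∂_{k+1}):

  H_0: rank C_0 − rank ∂_1 = 3 − 2 = 1, and the invariant factors of ∂_1 are all 1, so H_0 = Z.
  H_1: rank ker ∂_1 − rank ∂_2 = (3 − 2) − 0 = 1, and there is no ∂_2, so H_1 = Z.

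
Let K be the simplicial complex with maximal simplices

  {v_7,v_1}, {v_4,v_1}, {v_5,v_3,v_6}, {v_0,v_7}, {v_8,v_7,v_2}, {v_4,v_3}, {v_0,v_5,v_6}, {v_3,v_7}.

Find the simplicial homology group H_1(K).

Order the vertices as v_0 < v_1 < v_2 < v_3 < v_4 < v_5 < v_6 < v_7 < v_8. Listing each simplex with vertices in this order, K has dimension 2 with simplices:

  0-simplices (9): [v_0], [v_1], [v_2], [v_3], [v_4], [v_5], [v_6], [v_7], [v_8]
  1-simplices (13): [v_0,v_5], [v_0,v_6], [v_0,v_7], [v_1,v_4], [v_1,v_7], [v_2,v_7], [v_2,v_8], [v_3,v_4], [v_3,v_5], [v_3,v_6], [v_3,v_7], [v_5,v_6], [v_7,v_8]
  2-simplices (3): [v_0,v_5,v_6], [v_2,v_7,v_8], [v_3,v_5,v_6]

Hence C_0 ≅ Z^9, C_1 ≅ Z^13, C_2 ≅ Z^3.

The boundary map ∂_1: C_1 → C_0 sends each edge [p,q] (with p < q) to q − p. For instance
  ∂[v_3,v_4] = [v_4] − [v_3].
The 9×13 boundary matrix has rank 8 and Smith normal form diag(1,1,1,1,1,1,1,1).

Boundary ∂_2: C_2 → C_1 acts by ∂[p,q,r] = [q,r] − [p,r] + [p,q]. For instance
  ∂[v_3,v_5,v_6] = [v_5,v_6] − [v_3,v_6] + [v_3,v_5],
  ∂[v_2,v_7,v_8] = [v_7,v_8] − [v_2,v_8] + [v_2,v_7].
This gives a 13×3 integer matrix of rank 3; reducing to Smith normal form yields diagonal entries (1,1,1).

From H_k ≅ ker(∂_k) / im(∂_{k+1}) we obtain:

  H_1: rank ker ∂_1 − rank ∂_2 = (13 − 8) − 3 = 2, and the invariant factors of ∂_2 are all 1, so H_1 = Z^2.

H_1 ≅ Z^2.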